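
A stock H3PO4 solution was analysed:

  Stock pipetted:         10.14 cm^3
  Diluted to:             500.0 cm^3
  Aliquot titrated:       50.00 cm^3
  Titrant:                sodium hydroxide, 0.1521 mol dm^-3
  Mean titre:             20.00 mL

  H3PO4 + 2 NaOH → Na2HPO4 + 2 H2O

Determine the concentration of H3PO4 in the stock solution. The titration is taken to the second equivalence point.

n(NaOH) = 0.02000 × 0.1521 = 3.042 × 10^-3 mol
From the 1:2 ratio, n(H3PO4) in the aliquot = 1/2 × 3.042 × 10^-3 = 1.521 × 10^-3 mol
[H3PO4]_dilute = 1.521 × 10^-3 / 0.05000 = 0.03042 mol/L
Dilution factor = 500.0 / 10.14 = 49.31
[H3PO4]_stock = 0.03042 × 49.31 = 1.500 mol/L

1.500 mol/L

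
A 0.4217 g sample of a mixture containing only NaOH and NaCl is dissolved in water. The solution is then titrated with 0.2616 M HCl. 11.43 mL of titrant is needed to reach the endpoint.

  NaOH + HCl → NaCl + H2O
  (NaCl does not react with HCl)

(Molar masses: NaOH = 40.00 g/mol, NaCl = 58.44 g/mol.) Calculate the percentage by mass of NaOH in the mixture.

n(HCl) = 0.01143 × 0.2616 = 2.990 × 10^-3 mol
Let x = n(NaOH), y = n(NaCl).
Titrant: 1x = 2.990 × 10^-3;  mass: 40.00x + 58.44y = 0.4217
Solving, x = 2.990 × 10^-3 mol, y = 5.169 × 10^-3 mol
mass of NaOH = 2.990 × 10^-3 × 40.00 = 0.1196 g
% NaOH = 0.1196 / 0.4217 × 100 = 28.36 %

28.36 %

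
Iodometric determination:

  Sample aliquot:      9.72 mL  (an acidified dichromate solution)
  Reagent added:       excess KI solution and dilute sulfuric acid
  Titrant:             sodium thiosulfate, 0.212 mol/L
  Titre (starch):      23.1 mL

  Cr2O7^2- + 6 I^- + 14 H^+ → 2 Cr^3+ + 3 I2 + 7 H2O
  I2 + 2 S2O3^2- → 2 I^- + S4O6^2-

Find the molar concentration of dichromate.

n(S2O3^2-) = 0.0231 × 0.212 = 4.90 × 10^-3 mol
n(I2) = n(S2O3^2-)/2 = 2.45 × 10^-3 mol
From the 1:3 ratio, n(Cr2O7^2-) in the aliquot = 1/3 × 2.45 × 10^-3 = 8.16 × 10^-4 mol
[Cr2O7^2-] = 8.16 × 10^-4 / 0.00972 = 0.0840 mol/L

0.0840 mol/L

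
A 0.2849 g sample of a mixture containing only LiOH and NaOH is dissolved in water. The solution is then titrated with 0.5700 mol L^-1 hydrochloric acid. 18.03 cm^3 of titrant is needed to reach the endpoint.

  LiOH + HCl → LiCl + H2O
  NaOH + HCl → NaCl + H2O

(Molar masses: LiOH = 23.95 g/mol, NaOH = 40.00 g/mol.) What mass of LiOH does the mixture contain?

n(HCl) = 0.01803 × 0.5700 = 0.01028 mol
Let x = n(LiOH), y = n(NaOH).
Titrant: 1x + 1y = 0.01028;  mass: 23.95x + 40.00y = 0.2849
Solving, x = 7.862 × 10^-3 mol, y = 2.415 × 10^-3 mol
mass of LiOH = 7.862 × 10^-3 × 23.95 = 0.1883 g

0.1883 g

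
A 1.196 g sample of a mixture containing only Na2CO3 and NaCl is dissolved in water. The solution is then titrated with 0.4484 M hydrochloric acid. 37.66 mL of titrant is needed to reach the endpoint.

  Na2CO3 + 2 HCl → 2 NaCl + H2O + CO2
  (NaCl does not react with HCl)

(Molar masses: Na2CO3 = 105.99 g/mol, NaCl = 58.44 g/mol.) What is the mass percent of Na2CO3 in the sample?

74.83 %

n(HCl) = 0.03766 × 0.4484 = 0.01689 mol
Let x = n(Na2CO3), y = n(NaCl).
Titrant: 2x = 0.01689;  mass: 105.99x + 58.44y = 1.196
Solving, x = 8.443 × 10^-3 mol, y = 5.152 × 10^-3 mol
mass of Na2CO3 = 8.443 × 10^-3 × 105.99 = 0.8949 g
% Na2CO3 = 0.8949 / 1.196 × 100 = 74.83 %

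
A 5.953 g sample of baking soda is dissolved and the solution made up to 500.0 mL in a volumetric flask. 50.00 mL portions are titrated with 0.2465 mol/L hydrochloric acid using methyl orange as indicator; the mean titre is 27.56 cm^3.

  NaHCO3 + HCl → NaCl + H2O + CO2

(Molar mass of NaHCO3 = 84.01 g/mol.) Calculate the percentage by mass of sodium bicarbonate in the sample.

n(HCl) per titration = 0.02756 × 0.2465 = 6.794 × 10^-3 mol
n(NaHCO3) in each aliquot = 6.794 × 10^-3 mol (1:1 ratio)
n(NaHCO3) in the whole flask = 6.794 × 10^-3 × 500.0/50.00 = 0.06794 mol
mass of NaHCO3 = 0.06794 × 84.01 = 5.707 g
% NaHCO3 = 5.707 / 5.953 × 100 = 95.87 %

95.87 %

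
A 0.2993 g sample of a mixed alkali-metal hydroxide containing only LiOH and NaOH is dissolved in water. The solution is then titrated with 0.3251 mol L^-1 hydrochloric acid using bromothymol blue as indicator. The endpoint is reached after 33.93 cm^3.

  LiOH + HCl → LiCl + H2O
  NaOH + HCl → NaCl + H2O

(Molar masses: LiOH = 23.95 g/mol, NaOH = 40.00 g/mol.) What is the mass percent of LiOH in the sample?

70.76 %

n(HCl) = 0.03393 × 0.3251 = 0.01103 mol
Let x = n(LiOH), y = n(NaOH).
Titrant: 1x + 1y = 0.01103;  mass: 23.95x + 40.00y = 0.2993
Solving, x = 8.843 × 10^-3 mol, y = 2.188 × 10^-3 mol
mass of LiOH = 8.843 × 10^-3 × 23.95 = 0.2118 g
% LiOH = 0.2118 / 0.2993 × 100 = 70.76 %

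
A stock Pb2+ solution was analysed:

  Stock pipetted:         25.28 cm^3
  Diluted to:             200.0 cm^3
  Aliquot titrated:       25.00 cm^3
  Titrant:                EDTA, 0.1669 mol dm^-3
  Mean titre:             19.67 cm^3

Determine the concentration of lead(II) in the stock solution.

1.039 mol/L

Pb^2+ + EDTA^4- → [Pb(EDTA)]^2-
n(EDTA) = 0.01967 × 0.1669 = 3.283 × 10^-3 mol
n(Pb2+) in the aliquot = 3.283 × 10^-3 mol (1:1 ratio)
[Pb2+]_dilute = 3.283 × 10^-3 / 0.02500 = 0.1313 mol/L
Dilution factor = 200.0 / 25.28 = 7.911
[Pb2+]_stock = 0.1313 × 7.911 = 1.039 mol/L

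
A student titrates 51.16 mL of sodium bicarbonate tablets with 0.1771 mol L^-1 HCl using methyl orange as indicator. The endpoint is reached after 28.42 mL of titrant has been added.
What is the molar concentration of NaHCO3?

NaHCO3 + HCl → NaCl + H2O + CO2
n(HCl) = 0.02842 L × 0.1771 mol/L = 5.033 × 10^-3 mol
n(NaHCO3) = 5.033 × 10^-3 mol (1:1 mole ratio)
[NaHCO3] = 5.033 × 10^-3 mol / 0.05116 L = 0.09838 mol/L

0.09838 mol/L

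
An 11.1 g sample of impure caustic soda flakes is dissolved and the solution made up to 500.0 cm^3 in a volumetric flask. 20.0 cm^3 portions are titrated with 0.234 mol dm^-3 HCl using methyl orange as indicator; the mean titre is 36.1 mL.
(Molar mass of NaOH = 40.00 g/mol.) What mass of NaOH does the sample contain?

NaOH + HCl → NaCl + H2O
n(HCl) per titration = 0.0361 × 0.234 = 8.45 × 10^-3 mol
n(NaOH) in each aliquot = 8.45 × 10^-3 mol (1:1 ratio)
n(NaOH) in the whole flask = 8.45 × 10^-3 × 500.0/20.0 = 0.211 mol
mass of NaOH = 0.211 × 40.00 = 8.45 g

8.45 g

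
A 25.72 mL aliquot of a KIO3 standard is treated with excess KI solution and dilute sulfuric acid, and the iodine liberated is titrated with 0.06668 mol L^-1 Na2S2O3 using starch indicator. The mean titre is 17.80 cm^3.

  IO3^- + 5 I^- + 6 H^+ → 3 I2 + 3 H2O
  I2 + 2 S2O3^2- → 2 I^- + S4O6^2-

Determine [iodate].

n(S2O3^2-) = 0.01780 × 0.06668 = 1.187 × 10^-3 mol
n(I2) = n(S2O3^2-)/2 = 5.935 × 10^-4 mol
From the 1:3 ratio, n(IO3^-) in the aliquot = 1/3 × 5.935 × 10^-4 = 1.978 × 10^-4 mol
[IO3^-] = 1.978 × 10^-4 / 0.02572 = 0.007691 mol/L

0.007691 mol/L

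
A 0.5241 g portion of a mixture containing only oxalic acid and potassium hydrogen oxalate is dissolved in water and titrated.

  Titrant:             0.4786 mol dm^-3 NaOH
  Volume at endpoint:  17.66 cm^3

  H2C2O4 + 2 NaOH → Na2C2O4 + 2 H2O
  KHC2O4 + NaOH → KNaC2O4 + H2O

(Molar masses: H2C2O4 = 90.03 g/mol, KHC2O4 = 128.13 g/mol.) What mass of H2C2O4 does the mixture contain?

n(NaOH) = 0.01766 × 0.4786 = 8.452 × 10^-3 mol
Let x = n(H2C2O4), y = n(KHC2O4).
Titrant: 2x + 1y = 8.452 × 10^-3;  mass: 90.03x + 128.13y = 0.5241
Solving, x = 3.362 × 10^-3 mol, y = 1.728 × 10^-3 mol
mass of H2C2O4 = 3.362 × 10^-3 × 90.03 = 0.3027 g

0.3027 g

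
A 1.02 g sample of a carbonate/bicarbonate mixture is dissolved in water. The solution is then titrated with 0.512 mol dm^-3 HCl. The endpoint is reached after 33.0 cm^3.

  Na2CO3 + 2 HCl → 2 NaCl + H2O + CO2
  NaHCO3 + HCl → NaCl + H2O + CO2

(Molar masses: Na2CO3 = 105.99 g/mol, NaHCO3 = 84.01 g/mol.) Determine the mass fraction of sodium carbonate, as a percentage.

66.9 %

n(HCl) = 0.0330 × 0.512 = 0.0169 mol
Let x = n(Na2CO3), y = n(NaHCO3).
Titrant: 2x + 1y = 0.0169;  mass: 105.99x + 84.01y = 1.02
Solving, x = 6.44 × 10^-3 mol, y = 4.02 × 10^-3 mol
mass of Na2CO3 = 6.44 × 10^-3 × 105.99 = 0.683 g
% Na2CO3 = 0.683 / 1.02 × 100 = 66.9 %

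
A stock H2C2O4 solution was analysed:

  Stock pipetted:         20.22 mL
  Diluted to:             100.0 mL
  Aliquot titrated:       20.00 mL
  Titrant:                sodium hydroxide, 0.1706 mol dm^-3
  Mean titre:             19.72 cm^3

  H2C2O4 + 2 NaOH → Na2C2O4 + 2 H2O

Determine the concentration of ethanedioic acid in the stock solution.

0.4160 mol/L

n(NaOH) = 0.01972 × 0.1706 = 3.364 × 10^-3 mol
From the 1:2 ratio, n(H2C2O4) in the aliquot = 1/2 × 3.364 × 10^-3 = 1.682 × 10^-3 mol
[H2C2O4]_dilute = 1.682 × 10^-3 / 0.02000 = 0.08411 mol/L
Dilution factor = 100.0 / 20.22 = 4.946
[H2C2O4]_stock = 0.08411 × 4.946 = 0.4160 mol/L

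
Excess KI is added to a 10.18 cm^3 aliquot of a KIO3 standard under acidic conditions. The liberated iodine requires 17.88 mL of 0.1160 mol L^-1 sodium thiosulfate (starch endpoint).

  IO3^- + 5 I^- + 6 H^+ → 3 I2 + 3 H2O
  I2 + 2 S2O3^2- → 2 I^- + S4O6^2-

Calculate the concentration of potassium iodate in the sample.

n(S2O3^2-) = 0.01788 × 0.1160 = 2.074 × 10^-3 mol
n(I2) = n(S2O3^2-)/2 = 1.037 × 10^-3 mol
From the 1:3 ratio, n(IO3^-) in the aliquot = 1/3 × 1.037 × 10^-3 = 3.457 × 10^-4 mol
[IO3^-] = 3.457 × 10^-4 / 0.01018 = 0.03396 mol/L

0.03396 mol/L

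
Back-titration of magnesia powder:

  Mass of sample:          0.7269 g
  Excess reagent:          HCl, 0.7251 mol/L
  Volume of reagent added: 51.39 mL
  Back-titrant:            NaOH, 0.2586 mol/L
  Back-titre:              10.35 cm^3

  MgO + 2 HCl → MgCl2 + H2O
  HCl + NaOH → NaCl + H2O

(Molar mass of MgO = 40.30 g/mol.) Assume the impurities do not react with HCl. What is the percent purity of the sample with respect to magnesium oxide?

95.88 %

n(HCl) added = 0.05139 × 0.7251 = 0.03726 mol
n(NaOH) used in back-titration = 0.01035 × 0.2586 = 2.677 × 10^-3 mol
n(HCl) left over = 2.677 × 10^-3 mol (1:1 ratio)
n(HCl) consumed by analyte = 0.03726 − 2.677 × 10^-3 = 0.03459 mol
From the 1:2 ratio, n(MgO) = 1/2 × 0.03459 = 0.01729 mol
mass of MgO = 0.01729 × 40.30 = 0.6969 g
% MgO = 0.6969 / 0.7269 × 100 = 95.88 %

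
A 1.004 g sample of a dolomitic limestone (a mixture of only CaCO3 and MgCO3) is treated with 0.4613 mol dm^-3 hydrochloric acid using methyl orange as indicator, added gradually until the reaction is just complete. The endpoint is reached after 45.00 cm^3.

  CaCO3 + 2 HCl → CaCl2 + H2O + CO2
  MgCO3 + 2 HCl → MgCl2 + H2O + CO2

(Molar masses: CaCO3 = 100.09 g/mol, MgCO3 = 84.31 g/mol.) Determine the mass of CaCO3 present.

n(HCl) = 0.04500 × 0.4613 = 0.02076 mol
Let x = n(CaCO3), y = n(MgCO3).
Titrant: 2x + 2y = 0.02076;  mass: 100.09x + 84.31y = 1.004
Solving, x = 8.170 × 10^-3 mol, y = 2.209 × 10^-3 mol
mass of CaCO3 = 8.170 × 10^-3 × 100.09 = 0.8178 g

0.8178 g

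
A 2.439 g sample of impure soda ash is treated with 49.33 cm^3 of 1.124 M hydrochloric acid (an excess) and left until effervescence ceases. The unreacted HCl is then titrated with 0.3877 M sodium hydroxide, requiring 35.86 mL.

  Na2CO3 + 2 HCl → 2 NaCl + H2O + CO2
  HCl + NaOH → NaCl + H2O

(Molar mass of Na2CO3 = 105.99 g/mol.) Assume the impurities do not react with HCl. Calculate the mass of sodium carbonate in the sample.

2.202 g

n(HCl) added = 0.04933 × 1.124 = 0.05545 mol
n(NaOH) used in back-titration = 0.03586 × 0.3877 = 0.01390 mol
n(HCl) left over = 0.01390 mol (1:1 ratio)
n(HCl) consumed by analyte = 0.05545 − 0.01390 = 0.04154 mol
From the 1:2 ratio, n(Na2CO3) = 1/2 × 0.04154 = 0.02077 mol
mass of Na2CO3 = 0.02077 × 105.99 = 2.202 g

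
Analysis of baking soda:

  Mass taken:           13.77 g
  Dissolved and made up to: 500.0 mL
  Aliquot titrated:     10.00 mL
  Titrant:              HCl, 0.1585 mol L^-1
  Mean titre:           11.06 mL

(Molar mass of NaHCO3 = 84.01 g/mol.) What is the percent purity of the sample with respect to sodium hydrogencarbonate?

NaHCO3 + HCl → NaCl + H2O + CO2
n(HCl) per titration = 0.01106 × 0.1585 = 1.753 × 10^-3 mol
n(NaHCO3) in each aliquot = 1.753 × 10^-3 mol (1:1 ratio)
n(NaHCO3) in the whole flask = 1.753 × 10^-3 × 500.0/10.00 = 0.08765 mol
mass of NaHCO3 = 0.08765 × 84.01 = 7.364 g
% NaHCO3 = 7.364 / 13.77 × 100 = 53.48 %

53.48 %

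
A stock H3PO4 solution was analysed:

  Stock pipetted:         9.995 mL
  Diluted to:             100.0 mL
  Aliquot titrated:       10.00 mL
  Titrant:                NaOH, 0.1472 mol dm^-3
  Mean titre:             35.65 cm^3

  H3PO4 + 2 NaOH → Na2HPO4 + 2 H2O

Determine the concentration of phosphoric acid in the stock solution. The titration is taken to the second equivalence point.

n(NaOH) = 0.03565 × 0.1472 = 5.248 × 10^-3 mol
From the 1:2 ratio, n(H3PO4) in the aliquot = 1/2 × 5.248 × 10^-3 = 2.624 × 10^-3 mol
[H3PO4]_dilute = 2.624 × 10^-3 / 0.01000 = 0.2624 mol/L
Dilution factor = 100.0 / 9.995 = 10.01
[H3PO4]_stock = 0.2624 × 10.01 = 2.625 mol/L

2.625 mol/L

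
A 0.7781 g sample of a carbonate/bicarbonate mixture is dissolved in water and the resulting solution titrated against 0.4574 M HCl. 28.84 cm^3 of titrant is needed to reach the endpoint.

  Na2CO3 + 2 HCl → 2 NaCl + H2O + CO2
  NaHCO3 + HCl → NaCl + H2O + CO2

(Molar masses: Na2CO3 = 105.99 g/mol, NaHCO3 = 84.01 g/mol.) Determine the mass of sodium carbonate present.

0.5641 g

n(HCl) = 0.02884 × 0.4574 = 0.01319 mol
Let x = n(Na2CO3), y = n(NaHCO3).
Titrant: 2x + 1y = 0.01319;  mass: 105.99x + 84.01y = 0.7781
Solving, x = 5.322 × 10^-3 mol, y = 2.548 × 10^-3 mol
mass of Na2CO3 = 5.322 × 10^-3 × 105.99 = 0.5641 g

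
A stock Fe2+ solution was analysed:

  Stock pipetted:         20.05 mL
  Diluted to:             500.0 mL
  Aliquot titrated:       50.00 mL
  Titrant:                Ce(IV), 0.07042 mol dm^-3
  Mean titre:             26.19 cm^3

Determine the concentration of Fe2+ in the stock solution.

Ce^4+ + Fe^2+ → Ce^3+ + Fe^3+
n(Ce4+) = 0.02619 × 0.07042 = 1.844 × 10^-3 mol
n(Fe2+) in the aliquot = 1.844 × 10^-3 mol (1:1 ratio)
[Fe2+]_dilute = 1.844 × 10^-3 / 0.05000 = 0.03689 mol/L
Dilution factor = 500.0 / 20.05 = 24.94
[Fe2+]_stock = 0.03689 × 24.94 = 0.9199 mol/L

0.9199 mol/L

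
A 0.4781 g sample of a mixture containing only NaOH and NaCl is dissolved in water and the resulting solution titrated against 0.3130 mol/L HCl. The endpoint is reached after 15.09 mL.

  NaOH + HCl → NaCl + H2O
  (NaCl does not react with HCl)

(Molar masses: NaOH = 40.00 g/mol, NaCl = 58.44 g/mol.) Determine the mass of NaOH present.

0.1889 g

n(HCl) = 0.01509 × 0.3130 = 4.723 × 10^-3 mol
Let x = n(NaOH), y = n(NaCl).
Titrant: 1x = 4.723 × 10^-3;  mass: 40.00x + 58.44y = 0.4781
Solving, x = 4.723 × 10^-3 mol, y = 4.948 × 10^-3 mol
mass of NaOH = 4.723 × 10^-3 × 40.00 = 0.1889 g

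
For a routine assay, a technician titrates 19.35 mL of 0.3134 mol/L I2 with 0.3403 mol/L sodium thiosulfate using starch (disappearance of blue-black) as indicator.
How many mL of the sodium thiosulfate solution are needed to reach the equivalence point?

I2 + 2 S2O3^2- → 2 I^- + S4O6^2-
n(I2) = 0.01935 L × 0.3134 mol/L = 6.064 × 10^-3 mol
From the 2:1 stoichiometry, n(Na2S2O3) = 2/1 × 6.064 × 10^-3 = 0.01213 mol
V(Na2S2O3) = 0.01213 mol / 0.3403 mol/L = 0.03564 L = 35.64 mL

35.64 mL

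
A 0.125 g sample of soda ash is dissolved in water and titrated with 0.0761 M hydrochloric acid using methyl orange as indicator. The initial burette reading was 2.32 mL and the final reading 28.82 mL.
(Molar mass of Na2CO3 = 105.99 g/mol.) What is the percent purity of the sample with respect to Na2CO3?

85.5 %

Na2CO3 + 2 HCl → 2 NaCl + H2O + CO2
n(HCl) = 0.0265 L × 0.0761 mol/L = 2.02 × 10^-3 mol
From the 1:2 ratio, n(Na2CO3) = 1/2 × 2.02 × 10^-3 = 1.01 × 10^-3 mol
mass of Na2CO3 = 1.01 × 10^-3 × 105.99 g/mol = 0.107 g
% Na2CO3 = 0.107 / 0.125 × 100 = 85.5 %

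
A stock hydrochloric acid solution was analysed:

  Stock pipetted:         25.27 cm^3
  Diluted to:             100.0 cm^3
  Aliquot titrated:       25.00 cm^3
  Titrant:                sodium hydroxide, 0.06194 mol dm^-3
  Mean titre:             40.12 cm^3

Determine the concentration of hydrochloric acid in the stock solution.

0.3934 mol/L

HCl + NaOH → NaCl + H2O
n(NaOH) = 0.04012 × 0.06194 = 2.485 × 10^-3 mol
n(HCl) in the aliquot = 2.485 × 10^-3 mol (1:1 ratio)
[HCl]_dilute = 2.485 × 10^-3 / 0.02500 = 0.09940 mol/L
Dilution factor = 100.0 / 25.27 = 3.957
[HCl]_stock = 0.09940 × 3.957 = 0.3934 mol/L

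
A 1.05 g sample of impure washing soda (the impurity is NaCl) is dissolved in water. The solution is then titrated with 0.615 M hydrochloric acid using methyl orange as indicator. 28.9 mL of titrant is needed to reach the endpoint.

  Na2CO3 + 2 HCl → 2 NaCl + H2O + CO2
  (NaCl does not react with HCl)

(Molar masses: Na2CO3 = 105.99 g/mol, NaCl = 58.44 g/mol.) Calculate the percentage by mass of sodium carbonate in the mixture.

n(HCl) = 0.0289 × 0.615 = 0.0178 mol
Let x = n(Na2CO3), y = n(NaCl).
Titrant: 2x = 0.0178;  mass: 105.99x + 58.44y = 1.05
Solving, x = 8.89 × 10^-3 mol, y = 1.85 × 10^-3 mol
mass of Na2CO3 = 8.89 × 10^-3 × 105.99 = 0.942 g
% Na2CO3 = 0.942 / 1.05 × 100 = 89.7 %

89.7 %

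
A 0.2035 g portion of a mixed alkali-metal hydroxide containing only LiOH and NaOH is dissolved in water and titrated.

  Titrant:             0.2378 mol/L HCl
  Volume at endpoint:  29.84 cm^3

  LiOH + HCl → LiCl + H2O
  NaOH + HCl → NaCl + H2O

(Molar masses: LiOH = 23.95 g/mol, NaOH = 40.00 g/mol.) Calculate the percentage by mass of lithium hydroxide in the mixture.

n(HCl) = 0.02984 × 0.2378 = 7.096 × 10^-3 mol
Let x = n(LiOH), y = n(NaOH).
Titrant: 1x + 1y = 7.096 × 10^-3;  mass: 23.95x + 40.00y = 0.2035
Solving, x = 5.005 × 10^-3 mol, y = 2.090 × 10^-3 mol
mass of LiOH = 5.005 × 10^-3 × 23.95 = 0.1199 g
% LiOH = 0.1199 / 0.2035 × 100 = 58.91 %

58.91 %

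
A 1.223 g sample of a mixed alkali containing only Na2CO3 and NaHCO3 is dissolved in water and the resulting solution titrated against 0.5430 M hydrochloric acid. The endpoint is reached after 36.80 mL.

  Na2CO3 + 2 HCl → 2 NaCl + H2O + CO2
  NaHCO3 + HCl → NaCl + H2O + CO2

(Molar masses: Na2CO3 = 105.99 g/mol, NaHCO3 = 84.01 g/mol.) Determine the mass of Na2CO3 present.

n(HCl) = 0.03680 × 0.5430 = 0.01998 mol
Let x = n(Na2CO3), y = n(NaHCO3).
Titrant: 2x + 1y = 0.01998;  mass: 105.99x + 84.01y = 1.223
Solving, x = 7.347 × 10^-3 mol, y = 5.289 × 10^-3 mol
mass of Na2CO3 = 7.347 × 10^-3 × 105.99 = 0.7787 g

0.7787 g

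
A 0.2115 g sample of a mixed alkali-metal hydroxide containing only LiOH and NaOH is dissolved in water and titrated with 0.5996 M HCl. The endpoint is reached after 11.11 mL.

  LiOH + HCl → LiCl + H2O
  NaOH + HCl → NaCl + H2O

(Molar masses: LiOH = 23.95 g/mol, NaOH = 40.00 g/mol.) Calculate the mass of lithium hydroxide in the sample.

0.08202 g

n(HCl) = 0.01111 × 0.5996 = 6.662 × 10^-3 mol
Let x = n(LiOH), y = n(NaOH).
Titrant: 1x + 1y = 6.662 × 10^-3;  mass: 23.95x + 40.00y = 0.2115
Solving, x = 3.424 × 10^-3 mol, y = 3.237 × 10^-3 mol
mass of LiOH = 3.424 × 10^-3 × 23.95 = 0.08202 g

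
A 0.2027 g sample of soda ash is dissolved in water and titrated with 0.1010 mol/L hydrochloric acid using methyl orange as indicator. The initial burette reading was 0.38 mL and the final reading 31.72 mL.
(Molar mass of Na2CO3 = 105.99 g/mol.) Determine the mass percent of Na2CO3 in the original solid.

82.76 %

Na2CO3 + 2 HCl → 2 NaCl + H2O + CO2
n(HCl) = 0.03134 L × 0.1010 mol/L = 3.165 × 10^-3 mol
From the 1:2 ratio, n(Na2CO3) = 1/2 × 3.165 × 10^-3 = 1.583 × 10^-3 mol
mass of Na2CO3 = 1.583 × 10^-3 × 105.99 g/mol = 0.1677 g
% Na2CO3 = 0.1677 / 0.2027 × 100 = 82.76 %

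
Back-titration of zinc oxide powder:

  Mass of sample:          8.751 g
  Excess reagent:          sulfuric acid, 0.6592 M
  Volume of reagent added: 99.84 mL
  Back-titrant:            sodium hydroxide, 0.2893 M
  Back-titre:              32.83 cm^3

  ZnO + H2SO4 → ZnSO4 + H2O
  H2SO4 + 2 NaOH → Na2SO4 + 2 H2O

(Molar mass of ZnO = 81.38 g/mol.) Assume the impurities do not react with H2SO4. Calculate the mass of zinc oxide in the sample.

4.970 g

n(H2SO4) added = 0.09984 × 0.6592 = 0.06581 mol
n(NaOH) used in back-titration = 0.03283 × 0.2893 = 9.498 × 10^-3 mol
From the 1:2 ratio, n(H2SO4) left over = 1/2 × 9.498 × 10^-3 = 4.749 × 10^-3 mol
n(H2SO4) consumed by analyte = 0.06581 − 4.749 × 10^-3 = 0.06107 mol
n(ZnO) = 0.06107 mol (1:1 ratio)
mass of ZnO = 0.06107 × 81.38 = 4.970 g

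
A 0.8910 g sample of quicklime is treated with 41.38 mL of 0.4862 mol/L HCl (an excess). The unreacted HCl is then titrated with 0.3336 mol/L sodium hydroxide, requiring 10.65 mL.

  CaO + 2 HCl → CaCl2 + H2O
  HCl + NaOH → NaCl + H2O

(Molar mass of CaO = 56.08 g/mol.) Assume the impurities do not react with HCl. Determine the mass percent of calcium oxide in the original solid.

n(HCl) added = 0.04138 × 0.4862 = 0.02012 mol
n(NaOH) used in back-titration = 0.01065 × 0.3336 = 3.553 × 10^-3 mol
n(HCl) left over = 3.553 × 10^-3 mol (1:1 ratio)
n(HCl) consumed by analyte = 0.02012 − 3.553 × 10^-3 = 0.01657 mol
From the 1:2 ratio, n(CaO) = 1/2 × 0.01657 = 8.283 × 10^-3 mol
mass of CaO = 8.283 × 10^-3 × 56.08 = 0.4645 g
% CaO = 0.4645 / 0.8910 × 100 = 52.13 %

52.13 %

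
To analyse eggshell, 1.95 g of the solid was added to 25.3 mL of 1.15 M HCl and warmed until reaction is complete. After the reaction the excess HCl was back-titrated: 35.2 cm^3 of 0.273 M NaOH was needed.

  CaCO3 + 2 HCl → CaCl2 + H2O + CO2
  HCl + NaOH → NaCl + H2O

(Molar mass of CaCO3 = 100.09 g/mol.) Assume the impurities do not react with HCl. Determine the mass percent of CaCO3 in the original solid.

50.0 %

n(HCl) added = 0.0253 × 1.15 = 0.0291 mol
n(NaOH) used in back-titration = 0.0352 × 0.273 = 9.61 × 10^-3 mol
n(HCl) left over = 9.61 × 10^-3 mol (1:1 ratio)
n(HCl) consumed by analyte = 0.0291 − 9.61 × 10^-3 = 0.0195 mol
From the 1:2 ratio, n(CaCO3) = 1/2 × 0.0195 = 9.74 × 10^-3 mol
mass of CaCO3 = 9.74 × 10^-3 × 100.09 = 0.975 g
% CaCO3 = 0.975 / 1.95 × 100 = 50.0 %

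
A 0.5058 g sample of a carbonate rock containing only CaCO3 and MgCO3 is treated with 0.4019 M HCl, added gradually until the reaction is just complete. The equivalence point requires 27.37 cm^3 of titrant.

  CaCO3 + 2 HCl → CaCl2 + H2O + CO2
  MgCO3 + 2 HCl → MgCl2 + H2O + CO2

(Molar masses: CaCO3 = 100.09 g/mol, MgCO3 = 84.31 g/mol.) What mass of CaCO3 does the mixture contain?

n(HCl) = 0.02737 × 0.4019 = 0.01100 mol
Let x = n(CaCO3), y = n(MgCO3).
Titrant: 2x + 2y = 0.01100;  mass: 100.09x + 84.31y = 0.5058
Solving, x = 2.668 × 10^-3 mol, y = 2.832 × 10^-3 mol
mass of CaCO3 = 2.668 × 10^-3 × 100.09 = 0.2670 g

0.2670 g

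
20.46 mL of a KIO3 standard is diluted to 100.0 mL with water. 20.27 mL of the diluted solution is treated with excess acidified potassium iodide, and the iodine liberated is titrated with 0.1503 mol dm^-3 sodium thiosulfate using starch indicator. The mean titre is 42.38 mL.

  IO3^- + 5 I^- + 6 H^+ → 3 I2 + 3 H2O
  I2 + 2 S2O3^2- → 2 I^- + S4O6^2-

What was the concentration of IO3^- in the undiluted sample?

n(S2O3^2-) = 0.04238 × 0.1503 = 6.370 × 10^-3 mol
n(I2) = n(S2O3^2-)/2 = 3.185 × 10^-3 mol
From the 1:3 ratio, n(IO3^-) in the aliquot = 1/3 × 3.185 × 10^-3 = 1.062 × 10^-3 mol
[IO3^-]_dilute = 1.062 × 10^-3 / 0.02027 = 0.05237 mol/L
[IO3^-]_original = 0.05237 × 100.0/20.46 = 0.2560 mol/L

0.2560 mol/L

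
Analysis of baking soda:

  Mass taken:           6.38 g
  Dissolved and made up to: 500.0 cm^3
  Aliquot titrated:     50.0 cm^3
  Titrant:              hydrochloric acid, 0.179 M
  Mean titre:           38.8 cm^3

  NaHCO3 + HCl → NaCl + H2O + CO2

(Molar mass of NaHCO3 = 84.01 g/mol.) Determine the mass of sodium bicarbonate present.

5.83 g

n(HCl) per titration = 0.0388 × 0.179 = 6.95 × 10^-3 mol
n(NaHCO3) in each aliquot = 6.95 × 10^-3 mol (1:1 ratio)
n(NaHCO3) in the whole flask = 6.95 × 10^-3 × 500.0/50.0 = 0.0695 mol
mass of NaHCO3 = 0.0695 × 84.01 = 5.83 g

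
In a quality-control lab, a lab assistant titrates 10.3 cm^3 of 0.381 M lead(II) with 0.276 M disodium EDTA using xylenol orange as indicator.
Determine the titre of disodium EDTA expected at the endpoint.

14.2 mL

Pb^2+ + EDTA^4- → [Pb(EDTA)]^2-
n(Pb2+) = 0.0103 L × 0.381 mol/L = 3.92 × 10^-3 mol
n(EDTA) = 3.92 × 10^-3 mol (1:1 stoichiometry)
V(EDTA) = 3.92 × 10^-3 mol / 0.276 mol/L = 0.0142 L = 14.2 mL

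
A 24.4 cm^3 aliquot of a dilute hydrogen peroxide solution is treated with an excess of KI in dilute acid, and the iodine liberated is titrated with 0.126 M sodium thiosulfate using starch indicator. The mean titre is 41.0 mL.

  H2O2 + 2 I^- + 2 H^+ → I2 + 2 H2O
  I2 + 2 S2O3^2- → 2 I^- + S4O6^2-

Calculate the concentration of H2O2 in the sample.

n(S2O3^2-) = 0.0410 × 0.126 = 5.17 × 10^-3 mol
n(I2) = n(S2O3^2-)/2 = 2.58 × 10^-3 mol
n(H2O2) in the aliquot = 2.58 × 10^-3 mol (1:1 ratio)
[H2O2] = 2.58 × 10^-3 / 0.0244 = 0.106 mol/L

0.106 M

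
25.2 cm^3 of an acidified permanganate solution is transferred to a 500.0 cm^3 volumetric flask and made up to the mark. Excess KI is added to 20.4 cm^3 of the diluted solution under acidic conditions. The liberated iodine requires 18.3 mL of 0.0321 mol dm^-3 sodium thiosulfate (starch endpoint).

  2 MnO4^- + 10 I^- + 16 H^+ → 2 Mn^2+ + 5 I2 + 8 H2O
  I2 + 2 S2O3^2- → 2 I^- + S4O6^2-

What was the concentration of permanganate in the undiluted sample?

0.114 mol/L

n(S2O3^2-) = 0.0183 × 0.0321 = 5.87 × 10^-4 mol
n(I2) = n(S2O3^2-)/2 = 2.94 × 10^-4 mol
From the 2:5 ratio, n(MnO4^-) in the aliquot = 2/5 × 2.94 × 10^-4 = 1.17 × 10^-4 mol
[MnO4^-]_dilute = 1.17 × 10^-4 / 0.0204 = 0.00576 mol/L
[MnO4^-]_original = 0.00576 × 500.0/25.2 = 0.114 mol/L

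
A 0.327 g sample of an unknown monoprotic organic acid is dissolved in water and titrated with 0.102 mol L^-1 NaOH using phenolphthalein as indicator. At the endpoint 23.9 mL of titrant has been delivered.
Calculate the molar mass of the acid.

n(NaOH) = 0.0239 L × 0.102 mol/L = 2.44 × 10^-3 mol
n(HA) = 2.44 × 10^-3 mol (1:1 ratio)
M = m / n = 0.327 g / 2.44 × 10^-3 mol = 134 g/mol

134 g/mol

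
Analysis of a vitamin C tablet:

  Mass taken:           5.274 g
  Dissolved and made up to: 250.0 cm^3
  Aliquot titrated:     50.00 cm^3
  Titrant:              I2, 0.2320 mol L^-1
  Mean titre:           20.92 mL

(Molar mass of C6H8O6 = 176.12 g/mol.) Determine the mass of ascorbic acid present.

C6H8O6 + I2 → C6H6O6 + 2 HI
n(I2) per titration = 0.02092 × 0.2320 = 4.853 × 10^-3 mol
n(C6H8O6) in each aliquot = 4.853 × 10^-3 mol (1:1 ratio)
n(C6H8O6) in the whole flask = 4.853 × 10^-3 × 250.0/50.00 = 0.02427 mol
mass of C6H8O6 = 0.02427 × 176.12 = 4.274 g

4.274 g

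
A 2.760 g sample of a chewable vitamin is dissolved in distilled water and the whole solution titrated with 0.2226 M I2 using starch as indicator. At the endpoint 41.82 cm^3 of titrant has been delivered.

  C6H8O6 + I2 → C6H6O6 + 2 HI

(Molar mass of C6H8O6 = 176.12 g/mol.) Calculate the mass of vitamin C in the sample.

1.640 g

n(I2) = 0.04182 L × 0.2226 mol/L = 9.309 × 10^-3 mol
n(C6H8O6) = 9.309 × 10^-3 mol (1:1 ratio)
mass of C6H8O6 = 9.309 × 10^-3 × 176.12 g/mol = 1.640 g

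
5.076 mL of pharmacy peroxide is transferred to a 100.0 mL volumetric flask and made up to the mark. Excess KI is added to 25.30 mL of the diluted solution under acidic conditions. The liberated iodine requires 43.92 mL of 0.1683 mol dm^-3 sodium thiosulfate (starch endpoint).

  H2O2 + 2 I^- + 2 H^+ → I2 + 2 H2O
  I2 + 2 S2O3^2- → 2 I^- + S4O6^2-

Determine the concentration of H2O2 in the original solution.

2.878 mol/L

n(S2O3^2-) = 0.04392 × 0.1683 = 7.392 × 10^-3 mol
n(I2) = n(S2O3^2-)/2 = 3.696 × 10^-3 mol
n(H2O2) in the aliquot = 3.696 × 10^-3 mol (1:1 ratio)
[H2O2]_dilute = 3.696 × 10^-3 / 0.02530 = 0.1461 mol/L
[H2O2]_original = 0.1461 × 100.0/5.076 = 2.878 mol/L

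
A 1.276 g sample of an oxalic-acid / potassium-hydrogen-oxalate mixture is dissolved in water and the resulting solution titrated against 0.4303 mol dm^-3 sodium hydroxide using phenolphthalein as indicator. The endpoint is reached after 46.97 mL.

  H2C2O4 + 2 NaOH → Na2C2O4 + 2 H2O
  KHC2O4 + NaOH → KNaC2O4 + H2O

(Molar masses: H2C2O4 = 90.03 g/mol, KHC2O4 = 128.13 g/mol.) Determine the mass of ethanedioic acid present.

n(NaOH) = 0.04697 × 0.4303 = 0.02021 mol
Let x = n(H2C2O4), y = n(KHC2O4).
Titrant: 2x + 1y = 0.02021;  mass: 90.03x + 128.13y = 1.276
Solving, x = 7.903 × 10^-3 mol, y = 4.406 × 10^-3 mol
mass of H2C2O4 = 7.903 × 10^-3 × 90.03 = 0.7115 g

0.7115 g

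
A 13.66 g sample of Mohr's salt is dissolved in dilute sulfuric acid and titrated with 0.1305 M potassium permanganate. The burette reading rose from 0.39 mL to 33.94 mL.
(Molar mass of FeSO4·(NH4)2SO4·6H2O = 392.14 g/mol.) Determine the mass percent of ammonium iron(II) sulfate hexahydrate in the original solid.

62.84 %

MnO4^- + 5 Fe^2+ + 8 H^+ → Mn^2+ + 5 Fe^3+ + 4 H2O
n(KMnO4) = 0.03355 L × 0.1305 mol/L = 4.378 × 10^-3 mol
From the 5:1 ratio, n(FeSO4·(NH4)2SO4·6H2O) = 5/1 × 4.378 × 10^-3 = 0.02189 mol
mass of FeSO4·(NH4)2SO4·6H2O = 0.02189 × 392.14 g/mol = 8.584 g
% FeSO4·(NH4)2SO4·6H2O = 8.584 / 13.66 × 100 = 62.84 %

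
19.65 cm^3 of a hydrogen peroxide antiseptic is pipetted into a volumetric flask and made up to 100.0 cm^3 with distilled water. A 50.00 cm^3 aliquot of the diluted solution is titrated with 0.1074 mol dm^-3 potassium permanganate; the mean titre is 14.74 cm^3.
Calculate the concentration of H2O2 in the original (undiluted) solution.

0.4028 mol/L

2 MnO4^- + 5 H2O2 + 6 H^+ → 2 Mn^2+ + 5 O2 + 8 H2O
n(KMnO4) = 0.01474 × 0.1074 = 1.583 × 10^-3 mol
From the 5:2 ratio, n(H2O2) in the aliquot = 5/2 × 1.583 × 10^-3 = 3.958 × 10^-3 mol
[H2O2]_dilute = 3.958 × 10^-3 / 0.05000 = 0.07915 mol/L
Dilution factor = 100.0 / 19.65 = 5.089
[H2O2]_stock = 0.07915 × 5.089 = 0.4028 mol/L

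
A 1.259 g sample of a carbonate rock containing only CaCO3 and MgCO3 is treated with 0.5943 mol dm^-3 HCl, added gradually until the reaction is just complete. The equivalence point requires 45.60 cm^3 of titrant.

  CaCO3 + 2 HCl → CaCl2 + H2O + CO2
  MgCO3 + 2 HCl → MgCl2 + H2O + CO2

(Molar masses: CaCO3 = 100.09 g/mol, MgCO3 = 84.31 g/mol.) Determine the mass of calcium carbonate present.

0.7396 g

n(HCl) = 0.04560 × 0.5943 = 0.02710 mol
Let x = n(CaCO3), y = n(MgCO3).
Titrant: 2x + 2y = 0.02710;  mass: 100.09x + 84.31y = 1.259
Solving, x = 7.389 × 10^-3 mol, y = 6.161 × 10^-3 mol
mass of CaCO3 = 7.389 × 10^-3 × 100.09 = 0.7396 g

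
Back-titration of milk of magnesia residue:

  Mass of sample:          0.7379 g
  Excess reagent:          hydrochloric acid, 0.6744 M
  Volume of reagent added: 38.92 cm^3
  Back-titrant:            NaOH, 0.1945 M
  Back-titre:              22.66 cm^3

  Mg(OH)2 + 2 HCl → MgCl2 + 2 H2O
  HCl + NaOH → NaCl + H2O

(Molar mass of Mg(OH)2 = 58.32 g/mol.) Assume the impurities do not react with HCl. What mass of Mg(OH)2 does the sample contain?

0.6369 g

n(HCl) added = 0.03892 × 0.6744 = 0.02625 mol
n(NaOH) used in back-titration = 0.02266 × 0.1945 = 4.407 × 10^-3 mol
n(HCl) left over = 4.407 × 10^-3 mol (1:1 ratio)
n(HCl) consumed by analyte = 0.02625 − 4.407 × 10^-3 = 0.02184 mol
From the 1:2 ratio, n(Mg(OH)2) = 1/2 × 0.02184 = 0.01092 mol
mass of Mg(OH)2 = 0.01092 × 58.32 = 0.6369 g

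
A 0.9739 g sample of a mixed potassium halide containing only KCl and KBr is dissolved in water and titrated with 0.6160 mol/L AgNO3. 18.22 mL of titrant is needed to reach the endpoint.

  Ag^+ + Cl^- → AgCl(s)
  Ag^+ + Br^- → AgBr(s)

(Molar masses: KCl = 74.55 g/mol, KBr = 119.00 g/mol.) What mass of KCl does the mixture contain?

n(AgNO3) = 0.01822 × 0.6160 = 0.01122 mol
Let x = n(KCl), y = n(KBr).
Titrant: 1x + 1y = 0.01122;  mass: 74.55x + 119.00y = 0.9739
Solving, x = 8.137 × 10^-3 mol, y = 3.086 × 10^-3 mol
mass of KCl = 8.137 × 10^-3 × 74.55 = 0.6066 g

0.6066 g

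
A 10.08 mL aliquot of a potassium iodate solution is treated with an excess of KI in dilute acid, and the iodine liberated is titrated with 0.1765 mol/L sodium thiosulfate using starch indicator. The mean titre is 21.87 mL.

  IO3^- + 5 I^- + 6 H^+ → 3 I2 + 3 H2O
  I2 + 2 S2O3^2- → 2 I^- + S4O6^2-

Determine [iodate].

0.06382 mol/L

n(S2O3^2-) = 0.02187 × 0.1765 = 3.860 × 10^-3 mol
n(I2) = n(S2O3^2-)/2 = 1.930 × 10^-3 mol
From the 1:3 ratio, n(IO3^-) in the aliquot = 1/3 × 1.930 × 10^-3 = 6.433 × 10^-4 mol
[IO3^-] = 6.433 × 10^-4 / 0.01008 = 0.06382 mol/L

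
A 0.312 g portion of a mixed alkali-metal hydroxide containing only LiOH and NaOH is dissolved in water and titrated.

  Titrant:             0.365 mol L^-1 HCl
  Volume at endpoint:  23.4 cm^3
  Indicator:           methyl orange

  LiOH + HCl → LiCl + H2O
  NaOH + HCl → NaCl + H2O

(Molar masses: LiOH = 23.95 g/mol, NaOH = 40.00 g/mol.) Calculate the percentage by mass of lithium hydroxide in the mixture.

n(HCl) = 0.0234 × 0.365 = 8.54 × 10^-3 mol
Let x = n(LiOH), y = n(NaOH).
Titrant: 1x + 1y = 8.54 × 10^-3;  mass: 23.95x + 40.00y = 0.312
Solving, x = 1.85 × 10^-3 mol, y = 6.69 × 10^-3 mol
mass of LiOH = 1.85 × 10^-3 × 23.95 = 0.0442 g
% LiOH = 0.0442 / 0.312 × 100 = 14.2 %

14.2 %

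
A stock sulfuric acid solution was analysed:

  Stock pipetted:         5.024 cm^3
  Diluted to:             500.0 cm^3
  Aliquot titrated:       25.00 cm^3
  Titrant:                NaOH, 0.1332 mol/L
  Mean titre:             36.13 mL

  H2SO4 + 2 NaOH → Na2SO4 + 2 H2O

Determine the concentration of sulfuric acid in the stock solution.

n(NaOH) = 0.03613 × 0.1332 = 4.813 × 10^-3 mol
From the 1:2 ratio, n(H2SO4) in the aliquot = 1/2 × 4.813 × 10^-3 = 2.406 × 10^-3 mol
[H2SO4]_dilute = 2.406 × 10^-3 / 0.02500 = 0.09625 mol/L
Dilution factor = 500.0 / 5.024 = 99.52
[H2SO4]_stock = 0.09625 × 99.52 = 9.579 mol/L

9.579 mol/L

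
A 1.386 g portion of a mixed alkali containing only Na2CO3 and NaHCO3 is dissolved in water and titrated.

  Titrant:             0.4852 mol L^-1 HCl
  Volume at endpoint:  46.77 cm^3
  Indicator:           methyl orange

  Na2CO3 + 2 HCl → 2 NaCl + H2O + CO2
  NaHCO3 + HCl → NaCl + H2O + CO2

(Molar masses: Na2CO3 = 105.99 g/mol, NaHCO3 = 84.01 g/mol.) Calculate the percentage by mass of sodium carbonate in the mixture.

n(HCl) = 0.04677 × 0.4852 = 0.02269 mol
Let x = n(Na2CO3), y = n(NaHCO3).
Titrant: 2x + 1y = 0.02269;  mass: 105.99x + 84.01y = 1.386
Solving, x = 8.390 × 10^-3 mol, y = 5.913 × 10^-3 mol
mass of Na2CO3 = 8.390 × 10^-3 × 105.99 = 0.8892 g
% Na2CO3 = 0.8892 / 1.386 × 100 = 64.16 %

64.16 %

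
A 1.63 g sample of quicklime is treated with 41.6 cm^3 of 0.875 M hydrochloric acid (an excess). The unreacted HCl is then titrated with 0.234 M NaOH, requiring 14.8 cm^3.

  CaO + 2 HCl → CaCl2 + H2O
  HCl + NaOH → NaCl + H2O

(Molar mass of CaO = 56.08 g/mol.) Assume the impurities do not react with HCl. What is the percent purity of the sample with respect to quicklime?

n(HCl) added = 0.0416 × 0.875 = 0.0364 mol
n(NaOH) used in back-titration = 0.0148 × 0.234 = 3.46 × 10^-3 mol
n(HCl) left over = 3.46 × 10^-3 mol (1:1 ratio)
n(HCl) consumed by analyte = 0.0364 − 3.46 × 10^-3 = 0.0329 mol
From the 1:2 ratio, n(CaO) = 1/2 × 0.0329 = 0.0165 mol
mass of CaO = 0.0165 × 56.08 = 0.924 g
% CaO = 0.924 / 1.63 × 100 = 56.7 %

56.7 %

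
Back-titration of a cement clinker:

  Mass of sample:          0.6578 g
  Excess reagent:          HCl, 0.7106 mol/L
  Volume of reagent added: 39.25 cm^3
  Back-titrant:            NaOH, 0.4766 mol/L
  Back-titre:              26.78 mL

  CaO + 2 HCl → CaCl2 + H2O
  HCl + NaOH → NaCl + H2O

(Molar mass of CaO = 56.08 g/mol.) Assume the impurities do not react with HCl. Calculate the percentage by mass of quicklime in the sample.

n(HCl) added = 0.03925 × 0.7106 = 0.02789 mol
n(NaOH) used in back-titration = 0.02678 × 0.4766 = 0.01276 mol
n(HCl) left over = 0.01276 mol (1:1 ratio)
n(HCl) consumed by analyte = 0.02789 − 0.01276 = 0.01513 mol
From the 1:2 ratio, n(CaO) = 1/2 × 0.01513 = 7.564 × 10^-3 mol
mass of CaO = 7.564 × 10^-3 × 56.08 = 0.4242 g
% CaO = 0.4242 / 0.6578 × 100 = 64.48 %

64.48 %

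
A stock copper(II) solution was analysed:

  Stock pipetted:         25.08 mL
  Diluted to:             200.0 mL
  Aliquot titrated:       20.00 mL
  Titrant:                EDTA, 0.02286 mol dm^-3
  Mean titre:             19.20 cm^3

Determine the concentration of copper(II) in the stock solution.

0.1750 mol/L

Cu^2+ + EDTA^4- → [Cu(EDTA)]^2-
n(EDTA) = 0.01920 × 0.02286 = 4.389 × 10^-4 mol
n(Cu2+) in the aliquot = 4.389 × 10^-4 mol (1:1 ratio)
[Cu2+]_dilute = 4.389 × 10^-4 / 0.02000 = 0.02195 mol/L
Dilution factor = 200.0 / 25.08 = 7.974
[Cu2+]_stock = 0.02195 × 7.974 = 0.1750 mol/L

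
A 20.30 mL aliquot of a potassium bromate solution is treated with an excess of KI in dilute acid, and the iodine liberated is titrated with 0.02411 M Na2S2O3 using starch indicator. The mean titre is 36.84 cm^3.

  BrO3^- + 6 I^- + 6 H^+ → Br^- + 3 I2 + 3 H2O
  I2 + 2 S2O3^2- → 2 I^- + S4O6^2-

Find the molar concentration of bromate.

0.007292 M

n(S2O3^2-) = 0.03684 × 0.02411 = 8.882 × 10^-4 mol
n(I2) = n(S2O3^2-)/2 = 4.441 × 10^-4 mol
From the 1:3 ratio, n(BrO3^-) in the aliquot = 1/3 × 4.441 × 10^-4 = 1.480 × 10^-4 mol
[BrO3^-] = 1.480 × 10^-4 / 0.02030 = 0.007292 mol/L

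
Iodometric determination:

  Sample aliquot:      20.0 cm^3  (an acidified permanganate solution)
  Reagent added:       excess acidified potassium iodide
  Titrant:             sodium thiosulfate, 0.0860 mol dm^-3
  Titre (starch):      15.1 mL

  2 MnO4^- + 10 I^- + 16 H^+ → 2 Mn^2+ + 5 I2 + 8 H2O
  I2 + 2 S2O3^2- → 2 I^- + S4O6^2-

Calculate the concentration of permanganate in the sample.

n(S2O3^2-) = 0.0151 × 0.0860 = 1.30 × 10^-3 mol
n(I2) = n(S2O3^2-)/2 = 6.49 × 10^-4 mol
From the 2:5 ratio, n(MnO4^-) in the aliquot = 2/5 × 6.49 × 10^-4 = 2.60 × 10^-4 mol
[MnO4^-] = 2.60 × 10^-4 / 0.0200 = 0.0130 mol/L

0.0130 mol/L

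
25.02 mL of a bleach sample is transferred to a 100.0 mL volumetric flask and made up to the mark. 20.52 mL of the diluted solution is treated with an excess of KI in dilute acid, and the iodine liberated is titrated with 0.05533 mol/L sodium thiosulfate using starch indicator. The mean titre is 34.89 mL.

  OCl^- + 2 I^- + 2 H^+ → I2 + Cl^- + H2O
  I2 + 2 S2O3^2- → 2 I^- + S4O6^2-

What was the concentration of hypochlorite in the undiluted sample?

n(S2O3^2-) = 0.03489 × 0.05533 = 1.930 × 10^-3 mol
n(I2) = n(S2O3^2-)/2 = 9.652 × 10^-4 mol
n(OCl^-) in the aliquot = 9.652 × 10^-4 mol (1:1 ratio)
[OCl^-]_dilute = 9.652 × 10^-4 / 0.02052 = 0.04704 mol/L
[OCl^-]_original = 0.04704 × 100.0/25.02 = 0.1880 mol/L

0.1880 mol/L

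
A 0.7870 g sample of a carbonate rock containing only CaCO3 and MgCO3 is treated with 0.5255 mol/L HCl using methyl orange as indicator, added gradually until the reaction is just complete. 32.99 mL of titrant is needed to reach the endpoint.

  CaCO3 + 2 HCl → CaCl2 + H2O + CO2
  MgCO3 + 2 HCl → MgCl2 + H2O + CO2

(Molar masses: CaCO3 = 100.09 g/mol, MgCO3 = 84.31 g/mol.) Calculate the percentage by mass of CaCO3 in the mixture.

45.29 %

n(HCl) = 0.03299 × 0.5255 = 0.01734 mol
Let x = n(CaCO3), y = n(MgCO3).
Titrant: 2x + 2y = 0.01734;  mass: 100.09x + 84.31y = 0.7870
Solving, x = 3.561 × 10^-3 mol, y = 5.107 × 10^-3 mol
mass of CaCO3 = 3.561 × 10^-3 × 100.09 = 0.3564 g
% CaCO3 = 0.3564 / 0.7870 × 100 = 45.29 %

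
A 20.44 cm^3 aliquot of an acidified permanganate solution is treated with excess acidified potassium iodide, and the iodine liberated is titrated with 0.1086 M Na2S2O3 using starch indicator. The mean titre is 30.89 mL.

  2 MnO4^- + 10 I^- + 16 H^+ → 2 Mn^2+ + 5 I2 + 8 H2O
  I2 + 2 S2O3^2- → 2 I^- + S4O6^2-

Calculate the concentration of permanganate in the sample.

0.03282 M

n(S2O3^2-) = 0.03089 × 0.1086 = 3.355 × 10^-3 mol
n(I2) = n(S2O3^2-)/2 = 1.677 × 10^-3 mol
From the 2:5 ratio, n(MnO4^-) in the aliquot = 2/5 × 1.677 × 10^-3 = 6.709 × 10^-4 mol
[MnO4^-] = 6.709 × 10^-4 / 0.02044 = 0.03282 mol/L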